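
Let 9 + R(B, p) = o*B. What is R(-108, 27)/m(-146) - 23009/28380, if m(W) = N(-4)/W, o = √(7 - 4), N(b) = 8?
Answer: 2319203/14190 + 1971*√3 ≈ 3577.3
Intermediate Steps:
o = √3 ≈ 1.7320
R(B, p) = -9 + B*√3 (R(B, p) = -9 + √3*B = -9 + B*√3)
m(W) = 8/W
R(-108, 27)/m(-146) - 23009/28380 = (-9 - 108*√3)/((8/(-146))) - 23009/28380 = (-9 - 108*√3)/((8*(-1/146))) - 23009*1/28380 = (-9 - 108*√3)/(-4/73) - 23009/28380 = (-9 - 108*√3)*(-73/4) - 23009/28380 = (657/4 + 1971*√3) - 23009/28380 = 2319203/14190 + 1971*√3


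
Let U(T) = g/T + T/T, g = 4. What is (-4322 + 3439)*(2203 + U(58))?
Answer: -56439594/29 ≈ -1.9462e+6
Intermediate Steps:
U(T) = 1 + 4/T (U(T) = 4/T + T/T = 4/T + 1 = 1 + 4/T)
(-4322 + 3439)*(2203 + U(58)) = (-4322 + 3439)*(2203 + (4 + 58)/58) = -883*(2203 + (1/58)*62) = -883*(2203 + 31/29) = -883*63918/29 = -56439594/29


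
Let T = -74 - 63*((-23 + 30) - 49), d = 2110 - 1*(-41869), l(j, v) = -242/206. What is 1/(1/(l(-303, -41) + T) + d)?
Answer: 264795/11645419408 ≈ 2.2738e-5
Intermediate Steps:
l(j, v) = -121/103 (l(j, v) = -242*1/206 = -121/103)
d = 43979 (d = 2110 + 41869 = 43979)
T = 2572 (T = -74 - 63*(7 - 49) = -74 - 63*(-42) = -74 + 2646 = 2572)
1/(1/(l(-303, -41) + T) + d) = 1/(1/(-121/103 + 2572) + 43979) = 1/(1/(264795/103) + 43979) = 1/(103/264795 + 43979) = 1/(11645419408/264795) = 264795/11645419408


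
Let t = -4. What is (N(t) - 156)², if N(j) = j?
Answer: 25600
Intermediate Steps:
(N(t) - 156)² = (-4 - 156)² = (-160)² = 25600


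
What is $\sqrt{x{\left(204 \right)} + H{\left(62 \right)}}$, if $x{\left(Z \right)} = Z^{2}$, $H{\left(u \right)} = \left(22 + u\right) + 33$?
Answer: $3 \sqrt{4637} \approx 204.29$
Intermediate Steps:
$H{\left(u \right)} = 55 + u$
$\sqrt{x{\left(204 \right)} + H{\left(62 \right)}} = \sqrt{204^{2} + \left(55 + 62\right)} = \sqrt{41616 + 117} = \sqrt{41733} = 3 \sqrt{4637}$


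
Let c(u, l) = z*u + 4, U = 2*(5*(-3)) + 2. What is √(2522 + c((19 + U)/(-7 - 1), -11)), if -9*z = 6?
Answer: √10101/2 ≈ 50.252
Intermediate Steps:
U = -28 (U = 2*(-15) + 2 = -30 + 2 = -28)
z = -⅔ (z = -⅑*6 = -⅔ ≈ -0.66667)
c(u, l) = 4 - 2*u/3 (c(u, l) = -2*u/3 + 4 = 4 - 2*u/3)
√(2522 + c((19 + U)/(-7 - 1), -11)) = √(2522 + (4 - 2*(19 - 28)/(3*(-7 - 1)))) = √(2522 + (4 - (-6)/(-8))) = √(2522 + (4 - (-6)*(-1)/8)) = √(2522 + (4 - ⅔*9/8)) = √(2522 + (4 - ¾)) = √(2522 + 13/4) = √(10101/4) = √10101/2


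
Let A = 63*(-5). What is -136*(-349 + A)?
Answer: 90304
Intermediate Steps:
A = -315
-136*(-349 + A) = -136*(-349 - 315) = -136*(-664) = 90304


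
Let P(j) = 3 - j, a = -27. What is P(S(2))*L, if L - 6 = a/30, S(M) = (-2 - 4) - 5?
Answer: 357/5 ≈ 71.400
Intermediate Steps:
S(M) = -11 (S(M) = -6 - 5 = -11)
L = 51/10 (L = 6 - 27/30 = 6 - 27*1/30 = 6 - 9/10 = 51/10 ≈ 5.1000)
P(S(2))*L = (3 - 1*(-11))*(51/10) = (3 + 11)*(51/10) = 14*(51/10) = 357/5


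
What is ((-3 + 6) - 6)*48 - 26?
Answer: -170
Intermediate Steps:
((-3 + 6) - 6)*48 - 26 = (3 - 6)*48 - 26 = -3*48 - 26 = -144 - 26 = -170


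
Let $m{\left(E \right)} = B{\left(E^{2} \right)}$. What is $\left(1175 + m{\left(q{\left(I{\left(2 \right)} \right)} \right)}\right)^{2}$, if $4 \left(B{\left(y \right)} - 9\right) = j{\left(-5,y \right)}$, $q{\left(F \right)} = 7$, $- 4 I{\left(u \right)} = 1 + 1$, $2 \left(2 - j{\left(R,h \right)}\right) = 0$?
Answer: $\frac{5612161}{4} \approx 1.403 \cdot 10^{6}$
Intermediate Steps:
$j{\left(R,h \right)} = 2$ ($j{\left(R,h \right)} = 2 - 0 = 2 + 0 = 2$)
$I{\left(u \right)} = - \frac{1}{2}$ ($I{\left(u \right)} = - \frac{1 + 1}{4} = \left(- \frac{1}{4}\right) 2 = - \frac{1}{2}$)
$B{\left(y \right)} = \frac{19}{2}$ ($B{\left(y \right)} = 9 + \frac{1}{4} \cdot 2 = 9 + \frac{1}{2} = \frac{19}{2}$)
$m{\left(E \right)} = \frac{19}{2}$
$\left(1175 + m{\left(q{\left(I{\left(2 \right)} \right)} \right)}\right)^{2} = \left(1175 + \frac{19}{2}\right)^{2} = \left(\frac{2369}{2}\right)^{2} = \frac{5612161}{4}$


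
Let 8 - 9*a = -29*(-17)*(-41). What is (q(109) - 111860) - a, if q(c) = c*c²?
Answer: 10628300/9 ≈ 1.1809e+6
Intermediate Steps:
q(c) = c³
a = 20221/9 (a = 8/9 - (-29*(-17))*(-41)/9 = 8/9 - 493*(-41)/9 = 8/9 - ⅑*(-20213) = 8/9 + 20213/9 = 20221/9 ≈ 2246.8)
(q(109) - 111860) - a = (109³ - 111860) - 1*20221/9 = (1295029 - 111860) - 20221/9 = 1183169 - 20221/9 = 10628300/9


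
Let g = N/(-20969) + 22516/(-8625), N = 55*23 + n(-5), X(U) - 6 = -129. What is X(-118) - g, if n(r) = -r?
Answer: -21762396121/180857625 ≈ -120.33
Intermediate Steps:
X(U) = -123 (X(U) = 6 - 129 = -123)
N = 1270 (N = 55*23 - 1*(-5) = 1265 + 5 = 1270)
g = -483091754/180857625 (g = 1270/(-20969) + 22516/(-8625) = 1270*(-1/20969) + 22516*(-1/8625) = -1270/20969 - 22516/8625 = -483091754/180857625 ≈ -2.6711)
X(-118) - g = -123 - 1*(-483091754/180857625) = -123 + 483091754/180857625 = -21762396121/180857625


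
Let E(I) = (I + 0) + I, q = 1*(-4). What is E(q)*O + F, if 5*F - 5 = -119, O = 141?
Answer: -5754/5 ≈ -1150.8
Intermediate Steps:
F = -114/5 (F = 1 + (⅕)*(-119) = 1 - 119/5 = -114/5 ≈ -22.800)
q = -4
E(I) = 2*I (E(I) = I + I = 2*I)
E(q)*O + F = (2*(-4))*141 - 114/5 = -8*141 - 114/5 = -1128 - 114/5 = -5754/5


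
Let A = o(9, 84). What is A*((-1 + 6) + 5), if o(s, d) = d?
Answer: 840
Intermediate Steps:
A = 84
A*((-1 + 6) + 5) = 84*((-1 + 6) + 5) = 84*(5 + 5) = 84*10 = 840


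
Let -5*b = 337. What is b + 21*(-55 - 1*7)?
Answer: -6847/5 ≈ -1369.4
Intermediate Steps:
b = -337/5 (b = -1/5*337 = -337/5 ≈ -67.400)
b + 21*(-55 - 1*7) = -337/5 + 21*(-55 - 1*7) = -337/5 + 21*(-55 - 7) = -337/5 + 21*(-62) = -337/5 - 1302 = -6847/5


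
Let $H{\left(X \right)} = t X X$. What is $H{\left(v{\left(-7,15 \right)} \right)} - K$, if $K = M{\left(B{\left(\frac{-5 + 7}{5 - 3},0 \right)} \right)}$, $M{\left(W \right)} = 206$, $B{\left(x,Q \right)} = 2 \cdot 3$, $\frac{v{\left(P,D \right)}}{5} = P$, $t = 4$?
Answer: $4694$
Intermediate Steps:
$v{\left(P,D \right)} = 5 P$
$B{\left(x,Q \right)} = 6$
$H{\left(X \right)} = 4 X^{2}$ ($H{\left(X \right)} = 4 X X = 4 X^{2}$)
$K = 206$
$H{\left(v{\left(-7,15 \right)} \right)} - K = 4 \left(5 \left(-7\right)\right)^{2} - 206 = 4 \left(-35\right)^{2} - 206 = 4 \cdot 1225 - 206 = 4900 - 206 = 4694$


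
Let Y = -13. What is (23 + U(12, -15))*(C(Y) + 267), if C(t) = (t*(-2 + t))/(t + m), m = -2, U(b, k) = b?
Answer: 8890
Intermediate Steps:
C(t) = t (C(t) = (t*(-2 + t))/(t - 2) = (t*(-2 + t))/(-2 + t) = t)
(23 + U(12, -15))*(C(Y) + 267) = (23 + 12)*(-13 + 267) = 35*254 = 8890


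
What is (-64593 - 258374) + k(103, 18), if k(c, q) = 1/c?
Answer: -33265600/103 ≈ -3.2297e+5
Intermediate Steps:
(-64593 - 258374) + k(103, 18) = (-64593 - 258374) + 1/103 = -322967 + 1/103 = -33265600/103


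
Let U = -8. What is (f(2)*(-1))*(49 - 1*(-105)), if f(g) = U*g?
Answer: 2464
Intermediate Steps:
f(g) = -8*g
(f(2)*(-1))*(49 - 1*(-105)) = (-8*2*(-1))*(49 - 1*(-105)) = (-16*(-1))*(49 + 105) = 16*154 = 2464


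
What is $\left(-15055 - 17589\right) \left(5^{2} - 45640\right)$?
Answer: $1489056060$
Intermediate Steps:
$\left(-15055 - 17589\right) \left(5^{2} - 45640\right) = - 32644 \left(25 - 45640\right) = \left(-32644\right) \left(-45615\right) = 1489056060$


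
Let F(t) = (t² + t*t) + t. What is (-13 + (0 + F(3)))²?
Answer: 64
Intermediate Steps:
F(t) = t + 2*t² (F(t) = (t² + t²) + t = 2*t² + t = t + 2*t²)
(-13 + (0 + F(3)))² = (-13 + (0 + 3*(1 + 2*3)))² = (-13 + (0 + 3*(1 + 6)))² = (-13 + (0 + 3*7))² = (-13 + (0 + 21))² = (-13 + 21)² = 8² = 64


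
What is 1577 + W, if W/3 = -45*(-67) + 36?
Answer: 10730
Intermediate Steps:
W = 9153 (W = 3*(-45*(-67) + 36) = 3*(3015 + 36) = 3*3051 = 9153)
1577 + W = 1577 + 9153 = 10730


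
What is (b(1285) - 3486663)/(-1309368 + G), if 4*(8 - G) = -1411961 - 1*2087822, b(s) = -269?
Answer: 13947728/1737657 ≈ 8.0267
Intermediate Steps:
G = 3499815/4 (G = 8 - (-1411961 - 1*2087822)/4 = 8 - (-1411961 - 2087822)/4 = 8 - ¼*(-3499783) = 8 + 3499783/4 = 3499815/4 ≈ 8.7495e+5)
(b(1285) - 3486663)/(-1309368 + G) = (-269 - 3486663)/(-1309368 + 3499815/4) = -3486932/(-1737657/4) = -3486932*(-4/1737657) = 13947728/1737657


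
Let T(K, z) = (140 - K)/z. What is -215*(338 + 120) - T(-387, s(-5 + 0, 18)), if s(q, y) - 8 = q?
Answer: -295937/3 ≈ -98646.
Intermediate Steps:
s(q, y) = 8 + q
T(K, z) = (140 - K)/z
-215*(338 + 120) - T(-387, s(-5 + 0, 18)) = -215*(338 + 120) - (140 - 1*(-387))/(8 + (-5 + 0)) = -215*458 - (140 + 387)/(8 - 5) = -98470 - 527/3 = -295937/3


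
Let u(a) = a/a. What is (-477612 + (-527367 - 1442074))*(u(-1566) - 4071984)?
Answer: 9964358216099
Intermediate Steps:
u(a) = 1
(-477612 + (-527367 - 1442074))*(u(-1566) - 4071984) = (-477612 + (-527367 - 1442074))*(1 - 4071984) = (-477612 - 1969441)*(-4071983) = -2447053*(-4071983) = 9964358216099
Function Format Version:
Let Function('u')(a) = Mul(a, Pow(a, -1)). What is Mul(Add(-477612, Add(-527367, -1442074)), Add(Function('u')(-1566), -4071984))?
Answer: 9964358216099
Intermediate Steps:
Function('u')(a) = 1
Mul(Add(-477612, Add(-527367, -1442074)), Add(Function('u')(-1566), -4071984)) = Mul(Add(-477612, Add(-527367, -1442074)), Add(1, -4071984)) = Mul(Add(-477612, -1969441), -4071983) = Mul(-2447053, -4071983) = 9964358216099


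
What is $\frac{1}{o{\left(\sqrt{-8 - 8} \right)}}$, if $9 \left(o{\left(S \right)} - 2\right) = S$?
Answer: $\frac{81}{170} - \frac{9 i}{85} \approx 0.47647 - 0.10588 i$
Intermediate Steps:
$o{\left(S \right)} = 2 + \frac{S}{9}$
$\frac{1}{o{\left(\sqrt{-8 - 8} \right)}} = \frac{1}{2 + \frac{\sqrt{-8 - 8}}{9}} = \frac{1}{2 + \frac{\sqrt{-16}}{9}} = \frac{1}{2 + \frac{4 i}{9}} = \frac{81 \left(2 - \frac{4 i}{9}\right)}{340}$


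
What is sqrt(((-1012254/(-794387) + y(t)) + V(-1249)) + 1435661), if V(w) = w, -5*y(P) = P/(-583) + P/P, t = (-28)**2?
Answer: sqrt(63566795881209612644785)/210512555 ≈ 1197.7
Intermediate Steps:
t = 784
y(P) = -1/5 + P/2915 (y(P) = -(P/(-583) + P/P)/5 = -(P*(-1/583) + 1)/5 = -(-P/583 + 1)/5 = -(1 - P/583)/5 = -1/5 + P/2915)
sqrt(((-1012254/(-794387) + y(t)) + V(-1249)) + 1435661) = sqrt(((-1012254/(-794387) + (-1/5 + (1/2915)*784)) - 1249) + 1435661) = sqrt(((-1012254*(-1/794387) + (-1/5 + 784/2915)) - 1249) + 1435661) = sqrt(((1012254/794387 + 201/2915) - 1249) + 1435661) = sqrt((282762927/210512555 - 1249) + 1435661) = sqrt(-262647418268/210512555 + 1435661) = sqrt(301962017805587/210512555) = sqrt(63566795881209612644785)/210512555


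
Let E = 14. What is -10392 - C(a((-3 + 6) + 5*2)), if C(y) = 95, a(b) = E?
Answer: -10487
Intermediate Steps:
a(b) = 14
-10392 - C(a((-3 + 6) + 5*2)) = -10392 - 1*95 = -10392 - 95 = -10487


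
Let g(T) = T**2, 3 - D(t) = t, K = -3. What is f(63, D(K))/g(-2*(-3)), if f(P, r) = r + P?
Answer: 23/12 ≈ 1.9167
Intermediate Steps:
D(t) = 3 - t
f(P, r) = P + r
f(63, D(K))/g(-2*(-3)) = (63 + (3 - 1*(-3)))/((-2*(-3))**2) = (63 + (3 + 3))/(6**2) = (63 + 6)/36 = 69*(1/36) = 23/12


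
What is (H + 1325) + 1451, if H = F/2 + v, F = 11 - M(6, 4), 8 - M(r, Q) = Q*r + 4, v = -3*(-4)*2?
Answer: 5631/2 ≈ 2815.5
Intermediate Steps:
v = 24 (v = 12*2 = 24)
M(r, Q) = 4 - Q*r (M(r, Q) = 8 - (Q*r + 4) = 8 - (4 + Q*r) = 8 + (-4 - Q*r) = 4 - Q*r)
F = 31 (F = 11 - (4 - 1*4*6) = 11 - (4 - 24) = 11 - 1*(-20) = 11 + 20 = 31)
H = 79/2 (H = 31/2 + 24 = 79/2 ≈ 39.500)
(H + 1325) + 1451 = (79/2 + 1325) + 1451 = 2729/2 + 1451 = 5631/2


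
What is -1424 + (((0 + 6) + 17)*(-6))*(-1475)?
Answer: 202126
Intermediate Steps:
-1424 + (((0 + 6) + 17)*(-6))*(-1475) = -1424 + ((6 + 17)*(-6))*(-1475) = -1424 + (23*(-6))*(-1475) = -1424 - 138*(-1475) = -1424 + 203550 = 202126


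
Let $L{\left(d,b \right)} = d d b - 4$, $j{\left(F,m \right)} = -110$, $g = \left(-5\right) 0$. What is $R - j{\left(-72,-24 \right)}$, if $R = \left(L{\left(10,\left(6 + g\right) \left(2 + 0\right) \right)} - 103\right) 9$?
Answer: $9947$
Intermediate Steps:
$g = 0$
$L{\left(d,b \right)} = -4 + b d^{2}$ ($L{\left(d,b \right)} = d^{2} b - 4 = b d^{2} - 4 = -4 + b d^{2}$)
$R = 9837$ ($R = \left(\left(-4 + \left(6 + 0\right) \left(2 + 0\right) 10^{2}\right) - 103\right) 9 = \left(\left(-4 + 6 \cdot 2 \cdot 100\right) - 103\right) 9 = \left(\left(-4 + 12 \cdot 100\right) - 103\right) 9 = \left(\left(-4 + 1200\right) - 103\right) 9 = \left(1196 - 103\right) 9 = 1093 \cdot 9 = 9837$)
$R - j{\left(-72,-24 \right)} = 9837 - -110 = 9837 + 110 = 9947$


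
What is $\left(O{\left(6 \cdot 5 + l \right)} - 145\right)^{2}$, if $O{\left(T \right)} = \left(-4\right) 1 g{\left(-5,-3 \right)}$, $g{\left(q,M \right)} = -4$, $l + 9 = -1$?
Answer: $16641$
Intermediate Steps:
$l = -10$ ($l = -9 - 1 = -10$)
$O{\left(T \right)} = 16$ ($O{\left(T \right)} = \left(-4\right) 1 \left(-4\right) = \left(-4\right) \left(-4\right) = 16$)
$\left(O{\left(6 \cdot 5 + l \right)} - 145\right)^{2} = \left(16 - 145\right)^{2} = \left(-129\right)^{2} = 16641$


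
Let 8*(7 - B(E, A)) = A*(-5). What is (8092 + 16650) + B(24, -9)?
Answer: 197947/8 ≈ 24743.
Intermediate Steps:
B(E, A) = 7 + 5*A/8 (B(E, A) = 7 - A*(-5)/8 = 7 - (-5)*A/8 = 7 + 5*A/8)
(8092 + 16650) + B(24, -9) = (8092 + 16650) + (7 + (5/8)*(-9)) = 24742 + (7 - 45/8) = 24742 + 11/8 = 197947/8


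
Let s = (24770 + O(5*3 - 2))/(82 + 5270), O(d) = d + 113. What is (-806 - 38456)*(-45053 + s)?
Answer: 1183252439390/669 ≈ 1.7687e+9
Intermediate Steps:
O(d) = 113 + d
s = 3112/669 (s = (24770 + (113 + (5*3 - 2)))/(82 + 5270) = (24770 + (113 + (15 - 2)))/5352 = (24770 + (113 + 13))*(1/5352) = (24770 + 126)*(1/5352) = 24896*(1/5352) = 3112/669 ≈ 4.6517)
(-806 - 38456)*(-45053 + s) = (-806 - 38456)*(-45053 + 3112/669) = -39262*(-30137345/669) = 1183252439390/669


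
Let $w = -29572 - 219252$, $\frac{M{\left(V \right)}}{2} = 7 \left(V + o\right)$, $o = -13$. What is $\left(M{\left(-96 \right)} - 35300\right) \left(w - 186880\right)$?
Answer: $16045235504$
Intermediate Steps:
$M{\left(V \right)} = -182 + 14 V$ ($M{\left(V \right)} = 2 \cdot 7 \left(V - 13\right) = 2 \cdot 7 \left(-13 + V\right) = 2 \left(-91 + 7 V\right) = -182 + 14 V$)
$w = -248824$
$\left(M{\left(-96 \right)} - 35300\right) \left(w - 186880\right) = \left(\left(-182 + 14 \left(-96\right)\right) - 35300\right) \left(-248824 - 186880\right) = \left(\left(-182 - 1344\right) - 35300\right) \left(-435704\right) = \left(-1526 - 35300\right) \left(-435704\right) = \left(-36826\right) \left(-435704\right) = 16045235504$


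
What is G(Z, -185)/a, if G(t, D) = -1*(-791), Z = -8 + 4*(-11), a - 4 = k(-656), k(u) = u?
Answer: -791/652 ≈ -1.2132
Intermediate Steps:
a = -652 (a = 4 - 656 = -652)
Z = -52 (Z = -8 - 44 = -52)
G(t, D) = 791
G(Z, -185)/a = 791/(-652) = 791*(-1/652) = -791/652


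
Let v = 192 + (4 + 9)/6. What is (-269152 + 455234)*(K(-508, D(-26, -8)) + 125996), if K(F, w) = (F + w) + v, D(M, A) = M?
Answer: 70147052417/3 ≈ 2.3382e+10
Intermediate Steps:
v = 1165/6 (v = 192 + (⅙)*13 = 192 + 13/6 = 1165/6 ≈ 194.17)
K(F, w) = 1165/6 + F + w (K(F, w) = (F + w) + 1165/6 = 1165/6 + F + w)
(-269152 + 455234)*(K(-508, D(-26, -8)) + 125996) = (-269152 + 455234)*((1165/6 - 508 - 26) + 125996) = 186082*(-2039/6 + 125996) = 186082*(753937/6) = 70147052417/3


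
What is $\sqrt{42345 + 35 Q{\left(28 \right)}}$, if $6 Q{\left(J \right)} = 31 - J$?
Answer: $\frac{5 \sqrt{6778}}{2} \approx 205.82$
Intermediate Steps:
$Q{\left(J \right)} = \frac{31}{6} - \frac{J}{6}$ ($Q{\left(J \right)} = \frac{31 - J}{6} = \frac{31}{6} - \frac{J}{6}$)
$\sqrt{42345 + 35 Q{\left(28 \right)}} = \sqrt{42345 + 35 \left(\frac{31}{6} - \frac{14}{3}\right)} = \sqrt{42345 + 35 \cdot \frac{1}{2}} = \sqrt{42345 + \frac{35}{2}} = \sqrt{\frac{84725}{2}} = \frac{5 \sqrt{6778}}{2}$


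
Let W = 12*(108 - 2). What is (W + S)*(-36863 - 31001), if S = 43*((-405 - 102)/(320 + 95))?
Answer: -34344545256/415 ≈ -8.2758e+7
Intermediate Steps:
S = -21801/415 (S = 43*(-507/415) = -21801/415 ≈ -52.533)
W = 1272 (W = 12*106 = 1272)
(W + S)*(-36863 - 31001) = (1272 - 21801/415)*(-36863 - 31001) = (506079/415)*(-67864) = -34344545256/415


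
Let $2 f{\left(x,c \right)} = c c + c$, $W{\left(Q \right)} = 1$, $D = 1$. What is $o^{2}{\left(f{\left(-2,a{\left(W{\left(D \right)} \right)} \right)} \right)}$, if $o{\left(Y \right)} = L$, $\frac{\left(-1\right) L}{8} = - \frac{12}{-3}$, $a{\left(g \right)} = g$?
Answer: $1024$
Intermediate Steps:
$L = -32$ ($L = - 8 \left(- \frac{12}{-3}\right) = - 8 \left(\left(-12\right) \left(- \frac{1}{3}\right)\right) = \left(-8\right) 4 = -32$)
$f{\left(x,c \right)} = \frac{c}{2} + \frac{c^{2}}{2}$ ($f{\left(x,c \right)} = \frac{c c + c}{2} = \frac{c^{2} + c}{2} = \frac{c + c^{2}}{2} = \frac{c}{2} + \frac{c^{2}}{2}$)
$o{\left(Y \right)} = -32$
$o^{2}{\left(f{\left(-2,a{\left(W{\left(D \right)} \right)} \right)} \right)} = \left(-32\right)^{2} = 1024$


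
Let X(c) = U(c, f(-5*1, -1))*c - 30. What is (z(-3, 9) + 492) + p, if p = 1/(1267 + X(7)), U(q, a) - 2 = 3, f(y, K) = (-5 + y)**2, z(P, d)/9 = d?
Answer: 728857/1272 ≈ 573.00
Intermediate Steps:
z(P, d) = 9*d
U(q, a) = 5 (U(q, a) = 2 + 3 = 5)
X(c) = -30 + 5*c (X(c) = 5*c - 30 = -30 + 5*c)
p = 1/1272 (p = 1/(1267 + (-30 + 5*7)) = 1/(1267 + (-30 + 35)) = 1/(1267 + 5) = 1/1272 ≈ 0.00078616)
(z(-3, 9) + 492) + p = (9*9 + 492) + 1/1272 = (81 + 492) + 1/1272 = 573 + 1/1272 = 728857/1272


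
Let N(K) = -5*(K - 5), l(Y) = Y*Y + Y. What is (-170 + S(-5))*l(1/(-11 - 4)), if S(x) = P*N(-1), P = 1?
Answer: 392/45 ≈ 8.7111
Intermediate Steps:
l(Y) = Y + Y² (l(Y) = Y² + Y = Y + Y²)
N(K) = 25 - 5*K (N(K) = -5*(-5 + K) = 25 - 5*K)
S(x) = 30 (S(x) = 1*(25 - 5*(-1)) = 1*(25 + 5) = 1*30 = 30)
(-170 + S(-5))*l(1/(-11 - 4)) = (-170 + 30)*((1 + 1/(-11 - 4))/(-11 - 4)) = -140*(1 + 1/(-15))/(-15) = -(-28)*(1 - 1/15)/3 = -(-28)*14/(3*15) = -140*(-14/225) = 392/45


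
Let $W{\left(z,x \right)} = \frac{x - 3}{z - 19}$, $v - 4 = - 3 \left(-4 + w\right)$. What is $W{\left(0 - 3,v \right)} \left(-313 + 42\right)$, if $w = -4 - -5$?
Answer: $\frac{1355}{11} \approx 123.18$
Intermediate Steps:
$w = 1$ ($w = -4 + 5 = 1$)
$v = 13$ ($v = 4 - 3 \left(-4 + 1\right) = 4 - -9 = 4 + 9 = 13$)
$W{\left(z,x \right)} = \frac{-3 + x}{-19 + z}$
$W{\left(0 - 3,v \right)} \left(-313 + 42\right) = \frac{-3 + 13}{-19 + \left(0 - 3\right)} \left(-313 + 42\right) = \frac{1}{-19 + \left(0 - 3\right)} 10 \left(-271\right) = \frac{1}{-19 - 3} \cdot 10 \left(-271\right) = \frac{1}{-22} \cdot 10 \left(-271\right) = \left(- \frac{1}{22}\right) 10 \left(-271\right) = \left(- \frac{5}{11}\right) \left(-271\right) = \frac{1355}{11}$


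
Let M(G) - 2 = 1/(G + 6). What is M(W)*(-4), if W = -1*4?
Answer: -10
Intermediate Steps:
W = -4
M(G) = 2 + 1/(6 + G) (M(G) = 2 + 1/(G + 6) = 2 + 1/(6 + G))
M(W)*(-4) = ((13 + 2*(-4))/(6 - 4))*(-4) = ((13 - 8)/2)*(-4) = ((½)*5)*(-4) = (5/2)*(-4) = -10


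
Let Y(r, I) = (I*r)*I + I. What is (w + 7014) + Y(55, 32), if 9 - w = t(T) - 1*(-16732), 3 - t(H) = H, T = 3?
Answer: 46643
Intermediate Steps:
t(H) = 3 - H
w = -16723 (w = 9 - ((3 - 1*3) - 1*(-16732)) = 9 - ((3 - 3) + 16732) = 9 - (0 + 16732) = 9 - 1*16732 = 9 - 16732 = -16723)
Y(r, I) = I + r*I² (Y(r, I) = r*I² + I = I + r*I²)
(w + 7014) + Y(55, 32) = (-16723 + 7014) + 32*(1 + 32*55) = -9709 + 32*(1 + 1760) = -9709 + 32*1761 = -9709 + 56352 = 46643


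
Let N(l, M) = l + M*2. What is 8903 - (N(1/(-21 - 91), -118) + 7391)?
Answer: 195777/112 ≈ 1748.0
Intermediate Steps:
N(l, M) = l + 2*M
8903 - (N(1/(-21 - 91), -118) + 7391) = 8903 - ((1/(-21 - 91) + 2*(-118)) + 7391) = 8903 - ((1/(-112) - 236) + 7391) = 8903 - ((-1/112 - 236) + 7391) = 8903 - (-26433/112 + 7391) = 8903 - 1*801359/112 = 8903 - 801359/112 = 195777/112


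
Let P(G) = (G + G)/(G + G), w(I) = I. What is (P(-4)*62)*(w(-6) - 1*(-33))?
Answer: 1674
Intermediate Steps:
P(G) = 1 (P(G) = (2*G)/((2*G)) = (2*G)*(1/(2*G)) = 1)
(P(-4)*62)*(w(-6) - 1*(-33)) = (1*62)*(-6 - 1*(-33)) = 62*(-6 + 33) = 62*27 = 1674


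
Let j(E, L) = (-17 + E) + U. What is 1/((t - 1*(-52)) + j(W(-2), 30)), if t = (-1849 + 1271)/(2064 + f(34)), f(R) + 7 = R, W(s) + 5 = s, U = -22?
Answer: 123/704 ≈ 0.17472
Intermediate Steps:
W(s) = -5 + s
f(R) = -7 + R
j(E, L) = -39 + E (j(E, L) = (-17 + E) - 22 = -39 + E)
t = -34/123 (t = (-1849 + 1271)/(2064 + (-7 + 34)) = -578/(2064 + 27) = -578/2091 = -578*1/2091 = -34/123 ≈ -0.27642)
1/((t - 1*(-52)) + j(W(-2), 30)) = 1/((-34/123 - 1*(-52)) + (-39 + (-5 - 2))) = 1/((-34/123 + 52) + (-39 - 7)) = 1/(6362/123 - 46) = 1/(704/123) = 123/704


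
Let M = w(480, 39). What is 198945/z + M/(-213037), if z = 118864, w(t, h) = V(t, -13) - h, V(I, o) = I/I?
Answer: 42387162797/25322429968 ≈ 1.6739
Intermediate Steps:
V(I, o) = 1
w(t, h) = 1 - h
M = -38 (M = 1 - 1*39 = 1 - 39 = -38)
198945/z + M/(-213037) = 198945/118864 - 38/(-213037) = 198945*(1/118864) - 38*(-1/213037) = 198945/118864 + 38/213037 = 42387162797/25322429968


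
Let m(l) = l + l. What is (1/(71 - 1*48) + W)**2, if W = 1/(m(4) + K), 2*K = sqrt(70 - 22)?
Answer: 15511/357604 - 59*sqrt(3)/3887 ≈ 0.017084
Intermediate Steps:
K = 2*sqrt(3) (K = sqrt(70 - 22)/2 = sqrt(48)/2 = (4*sqrt(3))/2 = 2*sqrt(3) ≈ 3.4641)
m(l) = 2*l
W = 1/(8 + 2*sqrt(3)) (W = 1/(2*4 + 2*sqrt(3)) = 1/(8 + 2*sqrt(3)) ≈ 0.087229)
(1/(71 - 1*48) + W)**2 = (1/(71 - 1*48) + (2/13 - sqrt(3)/26))**2 = (1/(71 - 48) + (2/13 - sqrt(3)/26))**2 = (1/23 + (2/13 - sqrt(3)/26))**2 = (59/299 - sqrt(3)/26)**2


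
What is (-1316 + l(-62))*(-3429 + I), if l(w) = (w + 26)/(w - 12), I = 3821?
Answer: -19080208/37 ≈ -5.1568e+5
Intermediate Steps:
l(w) = (26 + w)/(-12 + w)
(-1316 + l(-62))*(-3429 + I) = (-1316 + (26 - 62)/(-12 - 62))*(-3429 + 3821) = (-1316 - 36/(-74))*392 = (-1316 - 1/74*(-36))*392 = (-1316 + 18/37)*392 = -48674/37*392 = -19080208/37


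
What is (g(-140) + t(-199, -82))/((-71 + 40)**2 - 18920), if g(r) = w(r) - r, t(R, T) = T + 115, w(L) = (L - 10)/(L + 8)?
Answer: -3831/395098 ≈ -0.0096963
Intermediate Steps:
w(L) = (-10 + L)/(8 + L)
t(R, T) = 115 + T
g(r) = -r + (-10 + r)/(8 + r) (g(r) = (-10 + r)/(8 + r) - r = -r + (-10 + r)/(8 + r))
(g(-140) + t(-199, -82))/((-71 + 40)**2 - 18920) = ((-10 - 140 - 1*(-140)*(8 - 140))/(8 - 140) + (115 - 82))/((-71 + 40)**2 - 18920) = ((-10 - 140 - 1*(-140)*(-132))/(-132) + 33)/((-31)**2 - 18920) = (-(-10 - 140 - 18480)/132 + 33)/(961 - 18920) = (-1/132*(-18630) + 33)/(-17959) = (3105/22 + 33)*(-1/17959) = (3831/22)*(-1/17959) = -3831/395098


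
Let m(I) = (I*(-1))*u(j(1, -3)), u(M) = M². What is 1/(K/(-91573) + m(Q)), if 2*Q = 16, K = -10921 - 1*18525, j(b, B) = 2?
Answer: -91573/2900890 ≈ -0.031567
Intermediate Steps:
K = -29446 (K = -10921 - 18525 = -29446)
Q = 8 (Q = (½)*16 = 8)
m(I) = -4*I (m(I) = (I*(-1))*2² = -I*4 = -4*I)
1/(K/(-91573) + m(Q)) = 1/(-29446/(-91573) - 4*8) = 1/(-29446*(-1/91573) - 32) = 1/(29446/91573 - 32) = 1/(-2900890/91573) = -91573/2900890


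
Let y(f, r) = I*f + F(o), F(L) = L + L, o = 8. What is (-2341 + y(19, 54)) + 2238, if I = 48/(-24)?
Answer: -125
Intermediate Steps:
F(L) = 2*L
I = -2 (I = 48*(-1/24) = -2)
y(f, r) = 16 - 2*f (y(f, r) = -2*f + 2*8 = -2*f + 16 = 16 - 2*f)
(-2341 + y(19, 54)) + 2238 = (-2341 + (16 - 2*19)) + 2238 = (-2341 + (16 - 38)) + 2238 = (-2341 - 22) + 2238 = -2363 + 2238 = -125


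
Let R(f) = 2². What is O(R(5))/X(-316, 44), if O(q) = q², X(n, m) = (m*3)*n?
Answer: -1/2607 ≈ -0.00038358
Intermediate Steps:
X(n, m) = 3*m*n (X(n, m) = (3*m)*n = 3*m*n)
R(f) = 4
O(R(5))/X(-316, 44) = 4²/((3*44*(-316))) = 16/(-41712) = 16*(-1/41712) = -1/2607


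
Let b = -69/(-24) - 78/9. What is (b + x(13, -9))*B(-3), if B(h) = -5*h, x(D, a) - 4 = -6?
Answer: -935/8 ≈ -116.88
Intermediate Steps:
x(D, a) = -2 (x(D, a) = 4 - 6 = -2)
b = -139/24 (b = -69*(-1/24) - 78*⅑ = 23/8 - 26/3 = -139/24 ≈ -5.7917)
(b + x(13, -9))*B(-3) = (-139/24 - 2)*(-5*(-3)) = -187/24*15 = -935/8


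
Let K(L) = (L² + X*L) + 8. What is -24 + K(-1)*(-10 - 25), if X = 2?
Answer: -269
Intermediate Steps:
K(L) = 8 + L² + 2*L (K(L) = (L² + 2*L) + 8 = 8 + L² + 2*L)
-24 + K(-1)*(-10 - 25) = -24 + (8 + (-1)² + 2*(-1))*(-10 - 25) = -24 + (8 + 1 - 2)*(-35) = -24 + 7*(-35) = -24 - 245 = -269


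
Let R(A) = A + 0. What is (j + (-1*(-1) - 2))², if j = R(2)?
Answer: 1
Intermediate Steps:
R(A) = A
j = 2
(j + (-1*(-1) - 2))² = (2 + (-1*(-1) - 2))² = (2 + (1 - 2))² = (2 - 1)² = 1² = 1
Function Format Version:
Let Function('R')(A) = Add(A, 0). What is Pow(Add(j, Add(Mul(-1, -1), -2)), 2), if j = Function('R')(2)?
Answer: 1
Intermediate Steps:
Function('R')(A) = A
j = 2
Pow(Add(j, Add(Mul(-1, -1), -2)), 2) = Pow(Add(2, Add(Mul(-1, -1), -2)), 2) = Pow(Add(2, Add(1, -2)), 2) = Pow(Add(2, -1), 2) = Pow(1, 2) = 1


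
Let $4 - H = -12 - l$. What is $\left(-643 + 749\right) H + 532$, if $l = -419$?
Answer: $-42186$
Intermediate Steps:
$H = -403$ ($H = 4 - \left(-12 - -419\right) = 4 - \left(-12 + 419\right) = 4 - 407 = -403$)
$\left(-643 + 749\right) H + 532 = \left(-643 + 749\right) \left(-403\right) + 532 = 106 \left(-403\right) + 532 = -42718 + 532 = -42186$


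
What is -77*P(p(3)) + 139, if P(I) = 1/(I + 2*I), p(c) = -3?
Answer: 1328/9 ≈ 147.56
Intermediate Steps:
P(I) = 1/(3*I)
-77*P(p(3)) + 139 = -77/(3*(-3)) + 139 = -77*(-1)/(3*3) + 139 = -77*(-1/9) + 139 = 77/9 + 139 = 1328/9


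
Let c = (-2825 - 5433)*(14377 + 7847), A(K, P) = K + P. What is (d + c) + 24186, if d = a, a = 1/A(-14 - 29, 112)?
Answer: -12661610813/69 ≈ -1.8350e+8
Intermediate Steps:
c = -183525792 (c = -8258*22224 = -183525792)
a = 1/69 (a = 1/((-14 - 29) + 112) = 1/(-43 + 112) = 1/69 ≈ 0.014493)
d = 1/69 ≈ 0.014493
(d + c) + 24186 = (1/69 - 183525792) + 24186 = -12663279647/69 + 24186 = -12661610813/69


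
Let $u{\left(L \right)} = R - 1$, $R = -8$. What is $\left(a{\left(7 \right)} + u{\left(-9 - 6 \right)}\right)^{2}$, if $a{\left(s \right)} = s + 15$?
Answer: $169$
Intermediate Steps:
$a{\left(s \right)} = 15 + s$
$u{\left(L \right)} = -9$ ($u{\left(L \right)} = -8 - 1 = -9$)
$\left(a{\left(7 \right)} + u{\left(-9 - 6 \right)}\right)^{2} = \left(\left(15 + 7\right) - 9\right)^{2} = \left(22 - 9\right)^{2} = 13^{2} = 169$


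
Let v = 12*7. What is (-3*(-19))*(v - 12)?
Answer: 4104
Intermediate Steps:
v = 84
(-3*(-19))*(v - 12) = (-3*(-19))*(84 - 12) = 57*72 = 4104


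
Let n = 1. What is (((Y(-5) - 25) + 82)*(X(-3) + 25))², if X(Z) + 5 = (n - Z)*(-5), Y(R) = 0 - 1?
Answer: 0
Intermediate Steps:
Y(R) = -1
X(Z) = -10 + 5*Z (X(Z) = -5 + (1 - Z)*(-5) = -5 + (-5 + 5*Z) = -10 + 5*Z)
(((Y(-5) - 25) + 82)*(X(-3) + 25))² = (((-1 - 25) + 82)*((-10 + 5*(-3)) + 25))² = ((-26 + 82)*((-10 - 15) + 25))² = (56*(-25 + 25))² = (56*0)² = 0² = 0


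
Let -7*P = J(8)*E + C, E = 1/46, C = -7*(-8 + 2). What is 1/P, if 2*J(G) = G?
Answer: -161/968 ≈ -0.16632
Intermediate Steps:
J(G) = G/2
C = 42 (C = -7*(-6) = 42)
E = 1/46 ≈ 0.021739
P = -968/161 (P = -(((1/2)*8)*(1/46) + 42)/7 = -(4*(1/46) + 42)/7 = -(2/23 + 42)/7 = -1/7*968/23 = -968/161 ≈ -6.0124)
1/P = 1/(-968/161) = -161/968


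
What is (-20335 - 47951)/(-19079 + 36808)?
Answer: -68286/17729 ≈ -3.8517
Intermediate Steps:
(-20335 - 47951)/(-19079 + 36808) = -68286/17729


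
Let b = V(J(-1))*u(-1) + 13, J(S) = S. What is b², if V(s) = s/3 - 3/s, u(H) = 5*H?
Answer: ⅑ ≈ 0.11111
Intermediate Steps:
V(s) = -3/s + s/3 (V(s) = s*(⅓) - 3/s = s/3 - 3/s = -3/s + s/3)
b = -⅓ (b = (-3/(-1) + (⅓)*(-1))*(5*(-1)) + 13 = (-3*(-1) - ⅓)*(-5) + 13 = (3 - ⅓)*(-5) + 13 = (8/3)*(-5) + 13 = -40/3 + 13 = -⅓ ≈ -0.33333)
b² = (-⅓)² = ⅑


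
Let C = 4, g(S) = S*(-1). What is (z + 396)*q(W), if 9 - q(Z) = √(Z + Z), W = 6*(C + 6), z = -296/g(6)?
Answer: 4008 - 2672*√30/3 ≈ -870.38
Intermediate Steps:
g(S) = -S
z = 148/3 (z = -296/((-1*6)) = -296/(-6) = -296*(-⅙) = 148/3 ≈ 49.333)
W = 60 (W = 6*(4 + 6) = 6*10 = 60)
q(Z) = 9 - √2*√Z (q(Z) = 9 - √(Z + Z) = 9 - √(2*Z) = 9 - √2*√Z)
(z + 396)*q(W) = (148/3 + 396)*(9 - √2*√60) = 1336*(9 - √2*2*√15)/3 = 1336*(9 - 2*√30)/3 = 4008 - 2672*√30/3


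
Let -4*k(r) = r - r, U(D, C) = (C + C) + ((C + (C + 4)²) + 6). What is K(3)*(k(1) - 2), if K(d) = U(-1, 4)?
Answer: -164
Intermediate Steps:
U(D, C) = 6 + (4 + C)² + 3*C (U(D, C) = 2*C + ((C + (4 + C)²) + 6) = 2*C + (6 + C + (4 + C)²) = 6 + (4 + C)² + 3*C)
K(d) = 82 (K(d) = 22 + 4² + 11*4 = 22 + 16 + 44 = 82)
k(r) = 0 (k(r) = -(r - r)/4 = -¼*0 = 0)
K(3)*(k(1) - 2) = 82*(0 - 2) = 82*(-2) = -164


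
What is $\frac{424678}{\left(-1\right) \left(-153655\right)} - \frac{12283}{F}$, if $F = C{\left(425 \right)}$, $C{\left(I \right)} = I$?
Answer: $- \frac{341371243}{13060675} \approx -26.137$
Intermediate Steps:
$F = 425$
$\frac{424678}{\left(-1\right) \left(-153655\right)} - \frac{12283}{F} = \frac{424678}{\left(-1\right) \left(-153655\right)} - \frac{12283}{425} = \frac{424678}{153655} - \frac{12283}{425} = - \frac{341371243}{13060675}$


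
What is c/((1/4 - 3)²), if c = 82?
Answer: 1312/121 ≈ 10.843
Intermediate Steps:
c/((1/4 - 3)²) = 82/((1/4 - 3)²) = 82/((¼ - 3)²) = 82/((-11/4)²) = 82/(121/16) = 82*(16/121) = 1312/121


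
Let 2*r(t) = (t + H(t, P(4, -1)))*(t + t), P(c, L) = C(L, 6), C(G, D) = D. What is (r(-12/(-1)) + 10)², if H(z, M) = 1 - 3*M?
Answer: 2500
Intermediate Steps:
P(c, L) = 6
r(t) = t*(-17 + t) (r(t) = ((t + (1 - 3*6))*(t + t))/2 = ((t + (1 - 18))*(2*t))/2 = ((t - 17)*(2*t))/2 = ((-17 + t)*(2*t))/2 = (2*t*(-17 + t))/2 = t*(-17 + t))
(r(-12/(-1)) + 10)² = ((-12/(-1))*(-17 - 12/(-1)) + 10)² = ((-12*(-1))*(-17 - 12*(-1)) + 10)² = (12*(-17 + 12) + 10)² = (12*(-5) + 10)² = (-60 + 10)² = (-50)² = 2500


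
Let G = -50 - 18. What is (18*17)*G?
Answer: -20808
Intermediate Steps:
G = -68
(18*17)*G = (18*17)*(-68) = 306*(-68) = -20808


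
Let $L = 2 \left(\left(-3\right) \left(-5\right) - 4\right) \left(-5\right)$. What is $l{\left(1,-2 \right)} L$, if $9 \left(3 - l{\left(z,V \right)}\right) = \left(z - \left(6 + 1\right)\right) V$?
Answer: $- \frac{550}{3} \approx -183.33$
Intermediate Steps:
$l{\left(z,V \right)} = 3 - \frac{V \left(-7 + z\right)}{9}$ ($l{\left(z,V \right)} = 3 - \frac{\left(z - \left(6 + 1\right)\right) V}{9} = 3 - \frac{\left(z - 7\right) V}{9} = 3 - \frac{\left(-7 + z\right) V}{9} = 3 - \frac{V \left(-7 + z\right)}{9}$)
$L = -110$ ($L = 2 \left(15 - 4\right) \left(-5\right) = 2 \cdot 11 \left(-5\right) = 22 \left(-5\right) = -110$)
$l{\left(1,-2 \right)} L = \left(3 + \frac{7}{9} \left(-2\right) - \left(- \frac{2}{9}\right) 1\right) \left(-110\right) = \left(3 - \frac{14}{9} + \frac{2}{9}\right) \left(-110\right) = \frac{5}{3} \left(-110\right) = - \frac{550}{3}$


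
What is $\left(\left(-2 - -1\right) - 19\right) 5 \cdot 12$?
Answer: $-1200$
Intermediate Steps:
$\left(\left(-2 - -1\right) - 19\right) 5 \cdot 12 = \left(\left(-2 + \left(-4 + 5\right)\right) - 19\right) 5 \cdot 12 = \left(\left(-2 + 1\right) - 19\right) 5 \cdot 12 = \left(-1 - 19\right) 5 \cdot 12 = \left(-20\right) 5 \cdot 12 = \left(-100\right) 12 = -1200$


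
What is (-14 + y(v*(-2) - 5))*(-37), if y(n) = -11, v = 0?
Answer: 925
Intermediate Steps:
(-14 + y(v*(-2) - 5))*(-37) = (-14 - 11)*(-37) = -25*(-37) = 925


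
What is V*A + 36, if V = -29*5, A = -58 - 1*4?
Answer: 9026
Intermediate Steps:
A = -62 (A = -58 - 4 = -62)
V = -145
V*A + 36 = -145*(-62) + 36 = 8990 + 36 = 9026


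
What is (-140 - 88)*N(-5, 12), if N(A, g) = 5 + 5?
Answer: -2280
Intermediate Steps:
N(A, g) = 10
(-140 - 88)*N(-5, 12) = (-140 - 88)*10 = -228*10 = -2280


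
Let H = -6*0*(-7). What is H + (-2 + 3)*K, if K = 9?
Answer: 9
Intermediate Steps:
H = 0 (H = 0*(-7) = 0)
H + (-2 + 3)*K = 0 + (-2 + 3)*9 = 0 + 1*9 = 0 + 9 = 9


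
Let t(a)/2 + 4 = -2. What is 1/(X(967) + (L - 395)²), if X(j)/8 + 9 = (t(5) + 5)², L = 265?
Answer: 1/17220 ≈ 5.8072e-5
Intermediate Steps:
t(a) = -12 (t(a) = -8 + 2*(-2) = -8 - 4 = -12)
X(j) = 320 (X(j) = -72 + 8*(-12 + 5)² = -72 + 8*(-7)² = -72 + 8*49 = -72 + 392 = 320)
1/(X(967) + (L - 395)²) = 1/(320 + (265 - 395)²) = 1/(320 + (-130)²) = 1/(320 + 16900) = 1/17220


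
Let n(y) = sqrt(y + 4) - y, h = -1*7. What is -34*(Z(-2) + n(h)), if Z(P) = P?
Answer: -170 - 34*I*sqrt(3) ≈ -170.0 - 58.89*I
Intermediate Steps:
h = -7
n(y) = sqrt(4 + y) - y
-34*(Z(-2) + n(h)) = -34*(-2 + (sqrt(4 - 7) - 1*(-7))) = -34*(-2 + (sqrt(-3) + 7)) = -34*(-2 + (I*sqrt(3) + 7)) = -34*(-2 + (7 + I*sqrt(3))) = -34*(5 + I*sqrt(3)) = -170 - 34*I*sqrt(3)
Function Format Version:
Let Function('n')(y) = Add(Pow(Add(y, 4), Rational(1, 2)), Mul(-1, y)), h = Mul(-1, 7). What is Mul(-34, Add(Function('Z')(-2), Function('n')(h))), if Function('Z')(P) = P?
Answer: Add(-170, Mul(-34, I, Pow(3, Rational(1, 2)))) ≈ Add(-170.00, Mul(-58.890, I))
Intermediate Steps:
h = -7
Function('n')(y) = Add(Pow(Add(4, y), Rational(1, 2)), Mul(-1, y))
Mul(-34, Add(Function('Z')(-2), Function('n')(h))) = Mul(-34, Add(-2, Add(Pow(Add(4, -7), Rational(1, 2)), Mul(-1, -7)))) = Mul(-34, Add(-2, Add(Pow(-3, Rational(1, 2)), 7))) = Mul(-34, Add(-2, Add(Mul(I, Pow(3, Rational(1, 2))), 7))) = Mul(-34, Add(-2, Add(7, Mul(I, Pow(3, Rational(1, 2)))))) = Mul(-34, Add(5, Mul(I, Pow(3, Rational(1, 2))))) = Add(-170, Mul(-34, I, Pow(3, Rational(1, 2))))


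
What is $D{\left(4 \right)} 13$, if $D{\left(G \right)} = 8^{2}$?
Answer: $832$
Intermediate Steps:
$D{\left(G \right)} = 64$
$D{\left(4 \right)} 13 = 64 \cdot 13 = 832$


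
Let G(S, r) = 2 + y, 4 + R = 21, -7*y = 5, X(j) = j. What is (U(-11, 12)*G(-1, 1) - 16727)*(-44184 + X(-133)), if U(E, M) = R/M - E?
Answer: 2962331879/4 ≈ 7.4058e+8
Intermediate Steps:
y = -5/7 (y = -⅐*5 = -5/7 ≈ -0.71429)
R = 17 (R = -4 + 21 = 17)
G(S, r) = 9/7 (G(S, r) = 2 - 5/7 = 9/7)
U(E, M) = -E + 17/M (U(E, M) = 17/M - E = -E + 17/M)
(U(-11, 12)*G(-1, 1) - 16727)*(-44184 + X(-133)) = ((-1*(-11) + 17/12)*(9/7) - 16727)*(-44184 - 133) = ((11 + 17*(1/12))*(9/7) - 16727)*(-44317) = ((11 + 17/12)*(9/7) - 16727)*(-44317) = ((149/12)*(9/7) - 16727)*(-44317) = (447/28 - 16727)*(-44317) = -467909/28*(-44317) = 2962331879/4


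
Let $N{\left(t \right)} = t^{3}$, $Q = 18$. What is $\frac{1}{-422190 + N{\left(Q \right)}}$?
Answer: $- \frac{1}{416358} \approx -2.4018 \cdot 10^{-6}$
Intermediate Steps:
$\frac{1}{-422190 + N{\left(Q \right)}} = \frac{1}{-422190 + 18^{3}} = \frac{1}{-422190 + 5832} = \frac{1}{-416358} = - \frac{1}{416358}$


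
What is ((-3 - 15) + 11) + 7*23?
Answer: 154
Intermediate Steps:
((-3 - 15) + 11) + 7*23 = (-18 + 11) + 161 = -7 + 161 = 154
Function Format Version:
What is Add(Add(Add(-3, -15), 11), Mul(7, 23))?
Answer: 154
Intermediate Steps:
Add(Add(Add(-3, -15), 11), Mul(7, 23)) = Add(Add(-18, 11), 161) = Add(-7, 161) = 154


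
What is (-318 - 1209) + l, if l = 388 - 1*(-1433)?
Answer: 294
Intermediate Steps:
l = 1821 (l = 388 + 1433 = 1821)
(-318 - 1209) + l = (-318 - 1209) + 1821 = -1527 + 1821 = 294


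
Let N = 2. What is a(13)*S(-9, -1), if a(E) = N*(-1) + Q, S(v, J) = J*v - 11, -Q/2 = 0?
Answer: 4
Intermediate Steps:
Q = 0 (Q = -2*0 = 0)
S(v, J) = -11 + J*v
a(E) = -2 (a(E) = 2*(-1) + 0 = -2 + 0 = -2)
a(13)*S(-9, -1) = -2*(-11 - 1*(-9)) = -2*(-11 + 9) = -2*(-2) = 4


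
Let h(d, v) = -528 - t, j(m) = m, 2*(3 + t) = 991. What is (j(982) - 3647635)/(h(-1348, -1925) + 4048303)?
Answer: -7293306/8094565 ≈ -0.90101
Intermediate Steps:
t = 985/2 (t = -3 + (½)*991 = -3 + 991/2 = 985/2 ≈ 492.50)
h(d, v) = -2041/2 (h(d, v) = -528 - 1*985/2 = -528 - 985/2 = -2041/2)
(j(982) - 3647635)/(h(-1348, -1925) + 4048303) = (982 - 3647635)/(-2041/2 + 4048303) = -3646653/8094565/2 = -3646653*2/8094565 = -7293306/8094565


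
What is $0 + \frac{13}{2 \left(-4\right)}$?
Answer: $- \frac{13}{8} \approx -1.625$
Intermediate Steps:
$0 + \frac{13}{2 \left(-4\right)} = 0 + \frac{13}{-8} = 0 + 13 \left(- \frac{1}{8}\right) = 0 - \frac{13}{8} = - \frac{13}{8}$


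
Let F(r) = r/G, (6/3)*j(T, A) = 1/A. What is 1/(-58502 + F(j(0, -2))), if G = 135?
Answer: -540/31591081 ≈ -1.7093e-5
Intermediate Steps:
j(T, A) = 1/(2*A)
F(r) = r/135
1/(-58502 + F(j(0, -2))) = 1/(-58502 + ((½)/(-2))/135) = 1/(-58502 + ((½)*(-½))/135) = 1/(-58502 + (1/135)*(-¼)) = 1/(-58502 - 1/540) = 1/(-31591081/540) = -540/31591081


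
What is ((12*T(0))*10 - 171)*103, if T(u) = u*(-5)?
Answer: -17613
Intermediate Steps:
T(u) = -5*u
((12*T(0))*10 - 171)*103 = ((12*(-5*0))*10 - 171)*103 = ((12*0)*10 - 171)*103 = (0*10 - 171)*103 = (0 - 171)*103 = -171*103 = -17613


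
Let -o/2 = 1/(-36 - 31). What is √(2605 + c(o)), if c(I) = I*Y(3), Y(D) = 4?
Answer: √11694381/67 ≈ 51.040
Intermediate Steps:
o = 2/67 (o = -2/(-36 - 31) = -2/(-67) = -2*(-1/67) = 2/67 ≈ 0.029851)
c(I) = 4*I (c(I) = I*4 = 4*I)
√(2605 + c(o)) = √(2605 + 4*(2/67)) = √(2605 + 8/67) = √(174543/67) = √11694381/67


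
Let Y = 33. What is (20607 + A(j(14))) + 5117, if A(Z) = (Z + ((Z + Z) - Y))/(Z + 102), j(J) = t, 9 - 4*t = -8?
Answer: 10932619/425 ≈ 25724.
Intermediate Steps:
t = 17/4 (t = 9/4 - ¼*(-8) = 9/4 + 2 = 17/4 ≈ 4.2500)
j(J) = 17/4
A(Z) = (-33 + 3*Z)/(102 + Z) (A(Z) = (Z + ((Z + Z) - 1*33))/(Z + 102) = (Z + (2*Z - 33))/(102 + Z) = (Z + (-33 + 2*Z))/(102 + Z) = (-33 + 3*Z)/(102 + Z))
(20607 + A(j(14))) + 5117 = (20607 + 3*(-11 + 17/4)/(102 + 17/4)) + 5117 = (20607 + 3*(-27/4)/(425/4)) + 5117 = (20607 + 3*(4/425)*(-27/4)) + 5117 = (20607 - 81/425) + 5117 = 8757894/425 + 5117 = 10932619/425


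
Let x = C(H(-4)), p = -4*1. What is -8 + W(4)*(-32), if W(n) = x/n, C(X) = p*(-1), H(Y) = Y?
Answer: -40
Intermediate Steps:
p = -4
C(X) = 4 (C(X) = -4*(-1) = 4)
x = 4
W(n) = 4/n
-8 + W(4)*(-32) = -8 + (4/4)*(-32) = -8 + (4*(1/4))*(-32) = -8 + 1*(-32) = -8 - 32 = -40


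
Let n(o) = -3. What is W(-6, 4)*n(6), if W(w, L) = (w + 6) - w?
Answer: -18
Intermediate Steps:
W(w, L) = 6 (W(w, L) = (6 + w) - w = 6)
W(-6, 4)*n(6) = 6*(-3) = -18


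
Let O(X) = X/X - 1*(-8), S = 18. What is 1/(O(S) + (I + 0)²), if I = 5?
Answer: 1/34 ≈ 0.029412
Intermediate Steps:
O(X) = 9 (O(X) = 1 + 8 = 9)
1/(O(S) + (I + 0)²) = 1/(9 + (5 + 0)²) = 1/(9 + 5²) = 1/(9 + 25) = 1/34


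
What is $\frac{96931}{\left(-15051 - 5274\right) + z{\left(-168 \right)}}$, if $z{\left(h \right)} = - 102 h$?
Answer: $- \frac{96931}{3189} \approx -30.395$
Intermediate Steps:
$\frac{96931}{\left(-15051 - 5274\right) + z{\left(-168 \right)}} = \frac{96931}{\left(-15051 - 5274\right) - -17136} = \frac{96931}{-20325 + 17136} = \frac{96931}{-3189} = 96931 \left(- \frac{1}{3189}\right) = - \frac{96931}{3189}$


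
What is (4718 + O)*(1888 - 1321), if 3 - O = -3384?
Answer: 4595535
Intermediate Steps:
O = 3387 (O = 3 - 1*(-3384) = 3 + 3384 = 3387)
(4718 + O)*(1888 - 1321) = (4718 + 3387)*(1888 - 1321) = 8105*567 = 4595535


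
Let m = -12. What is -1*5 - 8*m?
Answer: 91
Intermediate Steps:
-1*5 - 8*m = -1*5 - 8*(-12) = -5 + 96 = 91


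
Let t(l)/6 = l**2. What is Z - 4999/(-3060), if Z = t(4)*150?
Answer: 44068999/3060 ≈ 14402.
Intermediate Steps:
t(l) = 6*l**2
Z = 14400 (Z = (6*4**2)*150 = (6*16)*150 = 96*150 = 14400)
Z - 4999/(-3060) = 14400 - 4999/(-3060) = 14400 - 4999*(-1/3060) = 14400 + 4999/3060 = 44068999/3060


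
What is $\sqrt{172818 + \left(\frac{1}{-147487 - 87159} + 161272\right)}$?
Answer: $\frac{11 \sqrt{152021291094114}}{234646} \approx 578.0$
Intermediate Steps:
$\sqrt{172818 + \left(\frac{1}{-147487 - 87159} + 161272\right)} = \sqrt{172818 + \left(\frac{1}{-234646} + 161272\right)} = \sqrt{172818 + \left(- \frac{1}{234646} + 161272\right)} = \sqrt{172818 + \frac{37841829711}{234646}} = \sqrt{\frac{78392882139}{234646}} = \frac{11 \sqrt{152021291094114}}{234646}$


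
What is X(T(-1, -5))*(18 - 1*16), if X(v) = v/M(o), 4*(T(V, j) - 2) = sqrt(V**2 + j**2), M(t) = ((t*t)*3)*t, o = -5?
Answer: -4/375 - sqrt(26)/750 ≈ -0.017465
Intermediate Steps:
M(t) = 3*t**3 (M(t) = (t**2*3)*t = (3*t**2)*t = 3*t**3)
T(V, j) = 2 + sqrt(V**2 + j**2)/4
X(v) = -v/375 (X(v) = v/((3*(-5)**3)) = v/((3*(-125))) = v/(-375) = v*(-1/375) = -v/375)
X(T(-1, -5))*(18 - 1*16) = (-(2 + sqrt((-1)**2 + (-5)**2)/4)/375)*(18 - 1*16) = (-(2 + sqrt(1 + 25)/4)/375)*(18 - 16) = -(2 + sqrt(26)/4)/375*2 = (-2/375 - sqrt(26)/1500)*2 = -4/375 - sqrt(26)/750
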